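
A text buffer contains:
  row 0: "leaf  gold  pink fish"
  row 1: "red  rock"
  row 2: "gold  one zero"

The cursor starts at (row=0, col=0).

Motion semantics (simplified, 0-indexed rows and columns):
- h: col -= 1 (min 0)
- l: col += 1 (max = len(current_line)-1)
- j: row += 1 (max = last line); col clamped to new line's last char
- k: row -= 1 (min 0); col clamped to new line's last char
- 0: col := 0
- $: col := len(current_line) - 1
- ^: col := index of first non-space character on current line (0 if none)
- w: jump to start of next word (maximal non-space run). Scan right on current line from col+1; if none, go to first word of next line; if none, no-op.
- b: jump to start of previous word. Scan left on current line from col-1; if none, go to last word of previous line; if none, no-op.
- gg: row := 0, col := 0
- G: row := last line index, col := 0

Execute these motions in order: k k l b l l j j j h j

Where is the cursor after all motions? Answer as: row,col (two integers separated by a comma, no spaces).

After 1 (k): row=0 col=0 char='l'
After 2 (k): row=0 col=0 char='l'
After 3 (l): row=0 col=1 char='e'
After 4 (b): row=0 col=0 char='l'
After 5 (l): row=0 col=1 char='e'
After 6 (l): row=0 col=2 char='a'
After 7 (j): row=1 col=2 char='d'
After 8 (j): row=2 col=2 char='l'
After 9 (j): row=2 col=2 char='l'
After 10 (h): row=2 col=1 char='o'
After 11 (j): row=2 col=1 char='o'

Answer: 2,1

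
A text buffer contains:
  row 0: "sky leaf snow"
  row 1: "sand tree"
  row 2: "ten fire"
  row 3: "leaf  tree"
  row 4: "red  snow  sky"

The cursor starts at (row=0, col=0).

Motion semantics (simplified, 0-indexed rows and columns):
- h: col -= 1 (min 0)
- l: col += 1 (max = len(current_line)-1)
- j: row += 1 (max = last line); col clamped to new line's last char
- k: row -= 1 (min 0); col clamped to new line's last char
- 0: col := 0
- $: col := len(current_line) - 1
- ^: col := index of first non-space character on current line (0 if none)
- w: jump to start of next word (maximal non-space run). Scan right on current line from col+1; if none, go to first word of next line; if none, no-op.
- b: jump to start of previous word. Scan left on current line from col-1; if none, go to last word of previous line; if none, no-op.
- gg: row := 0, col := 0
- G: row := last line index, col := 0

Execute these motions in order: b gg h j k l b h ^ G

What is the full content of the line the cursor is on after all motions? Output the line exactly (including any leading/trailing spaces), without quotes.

After 1 (b): row=0 col=0 char='s'
After 2 (gg): row=0 col=0 char='s'
After 3 (h): row=0 col=0 char='s'
After 4 (j): row=1 col=0 char='s'
After 5 (k): row=0 col=0 char='s'
After 6 (l): row=0 col=1 char='k'
After 7 (b): row=0 col=0 char='s'
After 8 (h): row=0 col=0 char='s'
After 9 (^): row=0 col=0 char='s'
After 10 (G): row=4 col=0 char='r'

Answer: red  snow  sky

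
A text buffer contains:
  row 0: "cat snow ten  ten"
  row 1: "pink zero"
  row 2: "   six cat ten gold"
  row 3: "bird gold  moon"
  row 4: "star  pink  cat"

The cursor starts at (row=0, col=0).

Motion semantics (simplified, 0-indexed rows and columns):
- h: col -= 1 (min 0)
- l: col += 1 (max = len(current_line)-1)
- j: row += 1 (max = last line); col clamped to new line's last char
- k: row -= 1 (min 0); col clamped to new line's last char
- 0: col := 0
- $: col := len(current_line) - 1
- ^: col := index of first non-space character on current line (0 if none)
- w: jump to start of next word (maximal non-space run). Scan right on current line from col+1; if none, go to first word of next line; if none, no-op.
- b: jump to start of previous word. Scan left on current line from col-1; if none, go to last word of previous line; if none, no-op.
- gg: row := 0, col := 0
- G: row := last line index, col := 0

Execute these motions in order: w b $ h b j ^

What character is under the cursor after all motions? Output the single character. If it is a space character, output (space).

After 1 (w): row=0 col=4 char='s'
After 2 (b): row=0 col=0 char='c'
After 3 ($): row=0 col=16 char='n'
After 4 (h): row=0 col=15 char='e'
After 5 (b): row=0 col=14 char='t'
After 6 (j): row=1 col=8 char='o'
After 7 (^): row=1 col=0 char='p'

Answer: p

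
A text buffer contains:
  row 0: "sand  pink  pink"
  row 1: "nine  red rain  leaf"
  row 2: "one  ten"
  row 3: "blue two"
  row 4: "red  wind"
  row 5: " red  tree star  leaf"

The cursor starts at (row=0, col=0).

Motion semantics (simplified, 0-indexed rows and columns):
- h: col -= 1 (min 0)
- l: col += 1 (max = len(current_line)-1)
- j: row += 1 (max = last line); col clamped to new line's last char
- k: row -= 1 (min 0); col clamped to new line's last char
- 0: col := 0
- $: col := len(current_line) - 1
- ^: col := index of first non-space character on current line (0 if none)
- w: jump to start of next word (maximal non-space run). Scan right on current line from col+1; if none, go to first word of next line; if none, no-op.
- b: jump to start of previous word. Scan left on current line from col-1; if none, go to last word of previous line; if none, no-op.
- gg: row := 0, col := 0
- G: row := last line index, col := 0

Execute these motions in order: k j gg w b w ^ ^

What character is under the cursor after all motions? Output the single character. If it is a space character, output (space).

After 1 (k): row=0 col=0 char='s'
After 2 (j): row=1 col=0 char='n'
After 3 (gg): row=0 col=0 char='s'
After 4 (w): row=0 col=6 char='p'
After 5 (b): row=0 col=0 char='s'
After 6 (w): row=0 col=6 char='p'
After 7 (^): row=0 col=0 char='s'
After 8 (^): row=0 col=0 char='s'

Answer: s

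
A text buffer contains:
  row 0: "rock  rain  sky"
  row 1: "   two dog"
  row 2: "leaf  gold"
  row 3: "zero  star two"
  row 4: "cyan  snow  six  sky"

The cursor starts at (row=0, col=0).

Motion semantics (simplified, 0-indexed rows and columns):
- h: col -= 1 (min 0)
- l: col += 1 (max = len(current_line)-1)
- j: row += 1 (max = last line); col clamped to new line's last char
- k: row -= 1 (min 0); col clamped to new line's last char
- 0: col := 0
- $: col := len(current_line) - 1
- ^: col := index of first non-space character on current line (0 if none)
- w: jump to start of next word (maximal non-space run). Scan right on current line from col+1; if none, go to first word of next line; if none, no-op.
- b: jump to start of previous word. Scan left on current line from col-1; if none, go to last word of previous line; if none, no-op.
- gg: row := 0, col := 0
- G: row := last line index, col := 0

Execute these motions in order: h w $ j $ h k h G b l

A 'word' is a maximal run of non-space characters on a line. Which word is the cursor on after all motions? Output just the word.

Answer: two

Derivation:
After 1 (h): row=0 col=0 char='r'
After 2 (w): row=0 col=6 char='r'
After 3 ($): row=0 col=14 char='y'
After 4 (j): row=1 col=9 char='g'
After 5 ($): row=1 col=9 char='g'
After 6 (h): row=1 col=8 char='o'
After 7 (k): row=0 col=8 char='i'
After 8 (h): row=0 col=7 char='a'
After 9 (G): row=4 col=0 char='c'
After 10 (b): row=3 col=11 char='t'
After 11 (l): row=3 col=12 char='w'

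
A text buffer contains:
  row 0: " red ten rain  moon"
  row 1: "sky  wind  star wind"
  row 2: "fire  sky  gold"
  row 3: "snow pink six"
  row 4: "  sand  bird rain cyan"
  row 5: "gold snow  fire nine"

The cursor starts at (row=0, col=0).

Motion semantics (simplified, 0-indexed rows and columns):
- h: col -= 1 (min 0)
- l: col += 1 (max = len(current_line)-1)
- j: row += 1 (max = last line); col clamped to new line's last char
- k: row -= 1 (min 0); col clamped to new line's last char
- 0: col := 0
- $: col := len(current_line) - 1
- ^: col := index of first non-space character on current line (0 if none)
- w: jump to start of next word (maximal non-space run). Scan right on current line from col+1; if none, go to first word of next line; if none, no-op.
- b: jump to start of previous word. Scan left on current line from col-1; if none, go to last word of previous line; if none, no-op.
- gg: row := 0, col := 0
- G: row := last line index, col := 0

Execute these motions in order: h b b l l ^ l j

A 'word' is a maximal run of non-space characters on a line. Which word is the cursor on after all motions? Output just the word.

After 1 (h): row=0 col=0 char='_'
After 2 (b): row=0 col=0 char='_'
After 3 (b): row=0 col=0 char='_'
After 4 (l): row=0 col=1 char='r'
After 5 (l): row=0 col=2 char='e'
After 6 (^): row=0 col=1 char='r'
After 7 (l): row=0 col=2 char='e'
After 8 (j): row=1 col=2 char='y'

Answer: sky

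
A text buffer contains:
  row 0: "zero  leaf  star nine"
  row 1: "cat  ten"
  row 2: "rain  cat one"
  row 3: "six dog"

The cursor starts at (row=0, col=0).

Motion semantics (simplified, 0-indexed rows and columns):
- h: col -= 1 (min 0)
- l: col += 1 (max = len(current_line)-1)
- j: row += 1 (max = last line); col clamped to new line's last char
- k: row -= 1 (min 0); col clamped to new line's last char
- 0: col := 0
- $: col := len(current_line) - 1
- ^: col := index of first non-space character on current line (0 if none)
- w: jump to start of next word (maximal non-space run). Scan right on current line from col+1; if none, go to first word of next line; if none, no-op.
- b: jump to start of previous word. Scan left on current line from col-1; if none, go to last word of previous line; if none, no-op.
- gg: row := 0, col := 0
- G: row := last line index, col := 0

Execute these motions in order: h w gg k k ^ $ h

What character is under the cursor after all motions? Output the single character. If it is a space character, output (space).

Answer: n

Derivation:
After 1 (h): row=0 col=0 char='z'
After 2 (w): row=0 col=6 char='l'
After 3 (gg): row=0 col=0 char='z'
After 4 (k): row=0 col=0 char='z'
After 5 (k): row=0 col=0 char='z'
After 6 (^): row=0 col=0 char='z'
After 7 ($): row=0 col=20 char='e'
After 8 (h): row=0 col=19 char='n'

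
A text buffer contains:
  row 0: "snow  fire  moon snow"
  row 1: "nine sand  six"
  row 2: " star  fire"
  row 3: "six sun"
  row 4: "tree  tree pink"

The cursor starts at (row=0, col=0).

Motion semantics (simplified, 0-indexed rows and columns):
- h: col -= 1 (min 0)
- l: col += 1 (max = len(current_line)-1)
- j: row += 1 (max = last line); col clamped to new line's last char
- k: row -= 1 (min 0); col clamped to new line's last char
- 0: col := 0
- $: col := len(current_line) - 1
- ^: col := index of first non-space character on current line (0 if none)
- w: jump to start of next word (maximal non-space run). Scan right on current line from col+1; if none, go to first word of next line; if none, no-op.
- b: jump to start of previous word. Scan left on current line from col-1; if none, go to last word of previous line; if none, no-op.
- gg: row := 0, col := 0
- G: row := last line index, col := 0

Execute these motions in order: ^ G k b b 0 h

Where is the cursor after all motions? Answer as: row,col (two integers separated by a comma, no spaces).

Answer: 2,0

Derivation:
After 1 (^): row=0 col=0 char='s'
After 2 (G): row=4 col=0 char='t'
After 3 (k): row=3 col=0 char='s'
After 4 (b): row=2 col=7 char='f'
After 5 (b): row=2 col=1 char='s'
After 6 (0): row=2 col=0 char='_'
After 7 (h): row=2 col=0 char='_'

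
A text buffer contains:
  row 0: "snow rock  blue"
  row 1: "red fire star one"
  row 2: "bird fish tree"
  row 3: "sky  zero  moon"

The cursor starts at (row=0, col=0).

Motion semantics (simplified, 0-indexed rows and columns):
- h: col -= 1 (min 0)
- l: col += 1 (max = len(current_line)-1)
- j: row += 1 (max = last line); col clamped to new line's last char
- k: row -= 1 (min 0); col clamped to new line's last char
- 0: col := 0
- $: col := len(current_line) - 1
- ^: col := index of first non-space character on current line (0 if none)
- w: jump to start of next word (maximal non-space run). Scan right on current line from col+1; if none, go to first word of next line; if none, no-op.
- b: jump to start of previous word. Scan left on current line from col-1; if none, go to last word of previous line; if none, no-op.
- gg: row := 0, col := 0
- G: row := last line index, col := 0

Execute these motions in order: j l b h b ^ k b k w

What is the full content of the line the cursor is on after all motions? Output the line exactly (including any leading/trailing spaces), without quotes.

After 1 (j): row=1 col=0 char='r'
After 2 (l): row=1 col=1 char='e'
After 3 (b): row=1 col=0 char='r'
After 4 (h): row=1 col=0 char='r'
After 5 (b): row=0 col=11 char='b'
After 6 (^): row=0 col=0 char='s'
After 7 (k): row=0 col=0 char='s'
After 8 (b): row=0 col=0 char='s'
After 9 (k): row=0 col=0 char='s'
After 10 (w): row=0 col=5 char='r'

Answer: snow rock  blue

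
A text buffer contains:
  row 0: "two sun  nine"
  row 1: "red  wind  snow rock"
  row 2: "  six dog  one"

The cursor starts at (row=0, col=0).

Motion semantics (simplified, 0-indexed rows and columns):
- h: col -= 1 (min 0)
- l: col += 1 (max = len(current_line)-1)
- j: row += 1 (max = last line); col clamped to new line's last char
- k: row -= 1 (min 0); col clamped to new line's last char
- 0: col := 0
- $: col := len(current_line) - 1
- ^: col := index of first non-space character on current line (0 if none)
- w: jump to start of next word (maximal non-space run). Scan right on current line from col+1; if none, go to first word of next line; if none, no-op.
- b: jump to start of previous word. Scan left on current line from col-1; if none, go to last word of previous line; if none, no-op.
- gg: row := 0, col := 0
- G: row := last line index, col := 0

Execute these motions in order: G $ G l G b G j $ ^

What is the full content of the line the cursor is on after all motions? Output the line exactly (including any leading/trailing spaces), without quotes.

Answer:   six dog  one

Derivation:
After 1 (G): row=2 col=0 char='_'
After 2 ($): row=2 col=13 char='e'
After 3 (G): row=2 col=0 char='_'
After 4 (l): row=2 col=1 char='_'
After 5 (G): row=2 col=0 char='_'
After 6 (b): row=1 col=16 char='r'
After 7 (G): row=2 col=0 char='_'
After 8 (j): row=2 col=0 char='_'
After 9 ($): row=2 col=13 char='e'
After 10 (^): row=2 col=2 char='s'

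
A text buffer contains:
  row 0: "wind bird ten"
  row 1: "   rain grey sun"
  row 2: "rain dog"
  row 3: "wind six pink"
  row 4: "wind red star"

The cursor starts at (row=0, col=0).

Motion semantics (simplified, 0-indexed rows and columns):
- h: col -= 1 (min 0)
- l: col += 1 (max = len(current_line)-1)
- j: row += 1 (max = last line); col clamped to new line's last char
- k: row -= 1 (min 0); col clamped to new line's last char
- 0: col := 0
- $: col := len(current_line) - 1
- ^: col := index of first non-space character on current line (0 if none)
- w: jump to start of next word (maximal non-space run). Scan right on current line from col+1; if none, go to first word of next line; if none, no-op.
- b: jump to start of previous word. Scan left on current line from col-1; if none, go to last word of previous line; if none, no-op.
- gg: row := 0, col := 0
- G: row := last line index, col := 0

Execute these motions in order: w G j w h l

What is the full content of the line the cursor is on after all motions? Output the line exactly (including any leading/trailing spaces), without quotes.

After 1 (w): row=0 col=5 char='b'
After 2 (G): row=4 col=0 char='w'
After 3 (j): row=4 col=0 char='w'
After 4 (w): row=4 col=5 char='r'
After 5 (h): row=4 col=4 char='_'
After 6 (l): row=4 col=5 char='r'

Answer: wind red star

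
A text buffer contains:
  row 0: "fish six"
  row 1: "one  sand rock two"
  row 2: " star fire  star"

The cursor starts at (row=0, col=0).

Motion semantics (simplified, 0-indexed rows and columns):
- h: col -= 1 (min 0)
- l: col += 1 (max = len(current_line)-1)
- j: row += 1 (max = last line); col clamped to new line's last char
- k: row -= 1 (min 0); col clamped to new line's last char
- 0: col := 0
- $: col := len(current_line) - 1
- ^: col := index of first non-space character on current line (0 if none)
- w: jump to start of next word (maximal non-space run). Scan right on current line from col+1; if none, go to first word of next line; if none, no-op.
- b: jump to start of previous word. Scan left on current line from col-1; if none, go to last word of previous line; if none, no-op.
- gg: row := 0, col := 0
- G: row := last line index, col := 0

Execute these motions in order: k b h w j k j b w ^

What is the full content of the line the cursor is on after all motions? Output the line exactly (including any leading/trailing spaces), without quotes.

After 1 (k): row=0 col=0 char='f'
After 2 (b): row=0 col=0 char='f'
After 3 (h): row=0 col=0 char='f'
After 4 (w): row=0 col=5 char='s'
After 5 (j): row=1 col=5 char='s'
After 6 (k): row=0 col=5 char='s'
After 7 (j): row=1 col=5 char='s'
After 8 (b): row=1 col=0 char='o'
After 9 (w): row=1 col=5 char='s'
After 10 (^): row=1 col=0 char='o'

Answer: one  sand rock two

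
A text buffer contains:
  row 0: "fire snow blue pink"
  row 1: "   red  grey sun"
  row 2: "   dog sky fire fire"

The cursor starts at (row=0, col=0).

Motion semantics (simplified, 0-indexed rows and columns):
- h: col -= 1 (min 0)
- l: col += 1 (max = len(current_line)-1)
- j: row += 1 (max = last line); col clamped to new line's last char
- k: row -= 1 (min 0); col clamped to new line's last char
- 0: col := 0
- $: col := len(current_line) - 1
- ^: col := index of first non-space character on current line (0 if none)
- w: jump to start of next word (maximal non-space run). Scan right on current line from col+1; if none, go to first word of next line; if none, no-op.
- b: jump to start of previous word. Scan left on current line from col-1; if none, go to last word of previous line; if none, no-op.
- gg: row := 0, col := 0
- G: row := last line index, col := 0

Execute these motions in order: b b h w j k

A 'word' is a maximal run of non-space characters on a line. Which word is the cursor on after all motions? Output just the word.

After 1 (b): row=0 col=0 char='f'
After 2 (b): row=0 col=0 char='f'
After 3 (h): row=0 col=0 char='f'
After 4 (w): row=0 col=5 char='s'
After 5 (j): row=1 col=5 char='d'
After 6 (k): row=0 col=5 char='s'

Answer: snow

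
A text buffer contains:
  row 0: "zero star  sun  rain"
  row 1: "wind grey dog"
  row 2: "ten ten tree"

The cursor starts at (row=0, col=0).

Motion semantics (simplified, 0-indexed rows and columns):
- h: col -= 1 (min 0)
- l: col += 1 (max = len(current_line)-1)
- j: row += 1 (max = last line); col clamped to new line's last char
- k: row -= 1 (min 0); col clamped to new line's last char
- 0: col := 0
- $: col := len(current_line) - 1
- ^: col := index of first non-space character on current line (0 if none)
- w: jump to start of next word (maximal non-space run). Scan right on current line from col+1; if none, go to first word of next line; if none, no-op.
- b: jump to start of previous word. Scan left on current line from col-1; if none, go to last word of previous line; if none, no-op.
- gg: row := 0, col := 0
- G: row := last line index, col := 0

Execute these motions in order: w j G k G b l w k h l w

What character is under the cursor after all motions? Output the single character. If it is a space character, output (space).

Answer: g

Derivation:
After 1 (w): row=0 col=5 char='s'
After 2 (j): row=1 col=5 char='g'
After 3 (G): row=2 col=0 char='t'
After 4 (k): row=1 col=0 char='w'
After 5 (G): row=2 col=0 char='t'
After 6 (b): row=1 col=10 char='d'
After 7 (l): row=1 col=11 char='o'
After 8 (w): row=2 col=0 char='t'
After 9 (k): row=1 col=0 char='w'
After 10 (h): row=1 col=0 char='w'
After 11 (l): row=1 col=1 char='i'
After 12 (w): row=1 col=5 char='g'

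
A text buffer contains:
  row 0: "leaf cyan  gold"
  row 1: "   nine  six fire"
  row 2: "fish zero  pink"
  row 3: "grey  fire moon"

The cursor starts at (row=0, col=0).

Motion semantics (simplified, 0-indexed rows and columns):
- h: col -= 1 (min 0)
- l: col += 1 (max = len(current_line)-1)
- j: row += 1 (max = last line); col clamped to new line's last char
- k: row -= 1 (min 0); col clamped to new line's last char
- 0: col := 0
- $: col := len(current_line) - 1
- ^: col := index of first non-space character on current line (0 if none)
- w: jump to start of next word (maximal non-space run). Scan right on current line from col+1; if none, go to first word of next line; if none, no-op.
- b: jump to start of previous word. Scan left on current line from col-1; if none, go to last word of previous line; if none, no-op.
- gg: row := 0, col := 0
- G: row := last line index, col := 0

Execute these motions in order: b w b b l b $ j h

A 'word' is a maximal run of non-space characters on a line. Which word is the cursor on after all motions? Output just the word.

After 1 (b): row=0 col=0 char='l'
After 2 (w): row=0 col=5 char='c'
After 3 (b): row=0 col=0 char='l'
After 4 (b): row=0 col=0 char='l'
After 5 (l): row=0 col=1 char='e'
After 6 (b): row=0 col=0 char='l'
After 7 ($): row=0 col=14 char='d'
After 8 (j): row=1 col=14 char='i'
After 9 (h): row=1 col=13 char='f'

Answer: fire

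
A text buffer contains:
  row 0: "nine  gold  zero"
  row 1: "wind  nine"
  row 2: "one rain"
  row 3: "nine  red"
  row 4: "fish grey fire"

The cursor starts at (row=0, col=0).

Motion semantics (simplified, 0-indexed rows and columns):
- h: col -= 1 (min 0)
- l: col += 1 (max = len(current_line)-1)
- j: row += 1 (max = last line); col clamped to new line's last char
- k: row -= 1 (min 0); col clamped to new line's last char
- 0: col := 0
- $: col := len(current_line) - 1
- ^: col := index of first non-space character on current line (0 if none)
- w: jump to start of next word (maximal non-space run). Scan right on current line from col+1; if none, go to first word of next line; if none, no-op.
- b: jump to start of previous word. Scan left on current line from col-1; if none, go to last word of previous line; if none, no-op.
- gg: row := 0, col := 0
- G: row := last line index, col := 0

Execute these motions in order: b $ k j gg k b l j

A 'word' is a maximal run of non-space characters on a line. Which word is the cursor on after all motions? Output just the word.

After 1 (b): row=0 col=0 char='n'
After 2 ($): row=0 col=15 char='o'
After 3 (k): row=0 col=15 char='o'
After 4 (j): row=1 col=9 char='e'
After 5 (gg): row=0 col=0 char='n'
After 6 (k): row=0 col=0 char='n'
After 7 (b): row=0 col=0 char='n'
After 8 (l): row=0 col=1 char='i'
After 9 (j): row=1 col=1 char='i'

Answer: wind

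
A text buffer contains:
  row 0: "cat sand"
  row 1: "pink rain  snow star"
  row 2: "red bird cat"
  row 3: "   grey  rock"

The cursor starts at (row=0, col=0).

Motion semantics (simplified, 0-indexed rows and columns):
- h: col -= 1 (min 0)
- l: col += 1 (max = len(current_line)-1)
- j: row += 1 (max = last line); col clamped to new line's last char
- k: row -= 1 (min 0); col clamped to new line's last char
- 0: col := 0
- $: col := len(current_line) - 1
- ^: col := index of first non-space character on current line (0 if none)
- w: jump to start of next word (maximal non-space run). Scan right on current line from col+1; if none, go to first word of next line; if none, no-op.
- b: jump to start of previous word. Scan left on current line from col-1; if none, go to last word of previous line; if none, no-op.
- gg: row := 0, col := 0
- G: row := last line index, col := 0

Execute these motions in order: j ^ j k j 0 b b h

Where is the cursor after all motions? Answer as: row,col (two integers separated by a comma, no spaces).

Answer: 1,10

Derivation:
After 1 (j): row=1 col=0 char='p'
After 2 (^): row=1 col=0 char='p'
After 3 (j): row=2 col=0 char='r'
After 4 (k): row=1 col=0 char='p'
After 5 (j): row=2 col=0 char='r'
After 6 (0): row=2 col=0 char='r'
After 7 (b): row=1 col=16 char='s'
After 8 (b): row=1 col=11 char='s'
After 9 (h): row=1 col=10 char='_'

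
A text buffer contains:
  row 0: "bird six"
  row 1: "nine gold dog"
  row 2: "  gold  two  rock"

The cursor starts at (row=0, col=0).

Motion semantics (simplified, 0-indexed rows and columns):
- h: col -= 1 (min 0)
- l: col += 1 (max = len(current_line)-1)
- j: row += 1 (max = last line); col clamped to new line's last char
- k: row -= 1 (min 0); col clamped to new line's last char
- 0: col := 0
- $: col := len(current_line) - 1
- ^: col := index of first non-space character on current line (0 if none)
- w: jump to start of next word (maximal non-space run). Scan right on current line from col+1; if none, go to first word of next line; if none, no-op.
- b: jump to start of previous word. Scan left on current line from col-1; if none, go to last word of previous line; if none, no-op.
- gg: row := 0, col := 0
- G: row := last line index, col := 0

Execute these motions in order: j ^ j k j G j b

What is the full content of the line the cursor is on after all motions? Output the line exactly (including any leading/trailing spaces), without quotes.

After 1 (j): row=1 col=0 char='n'
After 2 (^): row=1 col=0 char='n'
After 3 (j): row=2 col=0 char='_'
After 4 (k): row=1 col=0 char='n'
After 5 (j): row=2 col=0 char='_'
After 6 (G): row=2 col=0 char='_'
After 7 (j): row=2 col=0 char='_'
After 8 (b): row=1 col=10 char='d'

Answer: nine gold dog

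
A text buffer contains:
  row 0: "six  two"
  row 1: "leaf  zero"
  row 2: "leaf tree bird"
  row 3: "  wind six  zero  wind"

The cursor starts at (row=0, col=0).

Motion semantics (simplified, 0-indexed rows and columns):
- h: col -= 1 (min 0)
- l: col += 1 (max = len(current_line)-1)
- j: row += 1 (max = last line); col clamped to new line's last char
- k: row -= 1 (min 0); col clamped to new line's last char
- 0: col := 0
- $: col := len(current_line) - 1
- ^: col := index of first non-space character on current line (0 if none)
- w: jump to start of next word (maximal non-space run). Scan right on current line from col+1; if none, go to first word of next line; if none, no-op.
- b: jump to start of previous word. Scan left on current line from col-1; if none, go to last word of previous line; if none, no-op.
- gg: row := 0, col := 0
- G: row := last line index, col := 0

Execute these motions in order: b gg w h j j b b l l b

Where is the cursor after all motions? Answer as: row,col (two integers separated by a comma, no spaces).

Answer: 1,6

Derivation:
After 1 (b): row=0 col=0 char='s'
After 2 (gg): row=0 col=0 char='s'
After 3 (w): row=0 col=5 char='t'
After 4 (h): row=0 col=4 char='_'
After 5 (j): row=1 col=4 char='_'
After 6 (j): row=2 col=4 char='_'
After 7 (b): row=2 col=0 char='l'
After 8 (b): row=1 col=6 char='z'
After 9 (l): row=1 col=7 char='e'
After 10 (l): row=1 col=8 char='r'
After 11 (b): row=1 col=6 char='z'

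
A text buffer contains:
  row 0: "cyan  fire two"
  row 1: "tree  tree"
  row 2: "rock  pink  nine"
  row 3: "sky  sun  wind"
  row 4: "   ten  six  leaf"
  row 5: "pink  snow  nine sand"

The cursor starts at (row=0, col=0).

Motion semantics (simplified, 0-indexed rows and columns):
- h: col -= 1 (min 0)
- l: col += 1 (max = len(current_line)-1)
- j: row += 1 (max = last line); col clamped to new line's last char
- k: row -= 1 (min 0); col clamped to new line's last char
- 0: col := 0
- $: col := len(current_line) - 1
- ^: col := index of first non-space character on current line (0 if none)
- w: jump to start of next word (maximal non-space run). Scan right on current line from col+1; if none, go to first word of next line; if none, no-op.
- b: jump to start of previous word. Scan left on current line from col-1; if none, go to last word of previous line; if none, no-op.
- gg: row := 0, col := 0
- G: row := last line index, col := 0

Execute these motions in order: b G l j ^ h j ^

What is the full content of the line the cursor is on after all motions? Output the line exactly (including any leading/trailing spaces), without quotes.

After 1 (b): row=0 col=0 char='c'
After 2 (G): row=5 col=0 char='p'
After 3 (l): row=5 col=1 char='i'
After 4 (j): row=5 col=1 char='i'
After 5 (^): row=5 col=0 char='p'
After 6 (h): row=5 col=0 char='p'
After 7 (j): row=5 col=0 char='p'
After 8 (^): row=5 col=0 char='p'

Answer: pink  snow  nine sand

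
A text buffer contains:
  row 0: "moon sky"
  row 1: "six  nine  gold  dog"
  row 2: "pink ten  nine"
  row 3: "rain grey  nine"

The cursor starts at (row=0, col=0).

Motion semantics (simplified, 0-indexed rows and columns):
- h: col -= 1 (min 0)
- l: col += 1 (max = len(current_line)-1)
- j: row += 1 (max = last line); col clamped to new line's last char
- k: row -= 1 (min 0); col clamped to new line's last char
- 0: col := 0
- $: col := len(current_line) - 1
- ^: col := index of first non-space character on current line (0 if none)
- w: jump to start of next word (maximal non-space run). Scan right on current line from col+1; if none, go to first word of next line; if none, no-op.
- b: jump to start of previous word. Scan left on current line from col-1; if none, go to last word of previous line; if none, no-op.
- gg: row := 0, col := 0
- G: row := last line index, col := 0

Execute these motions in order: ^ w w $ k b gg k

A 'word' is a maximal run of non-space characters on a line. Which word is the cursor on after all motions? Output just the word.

After 1 (^): row=0 col=0 char='m'
After 2 (w): row=0 col=5 char='s'
After 3 (w): row=1 col=0 char='s'
After 4 ($): row=1 col=19 char='g'
After 5 (k): row=0 col=7 char='y'
After 6 (b): row=0 col=5 char='s'
After 7 (gg): row=0 col=0 char='m'
After 8 (k): row=0 col=0 char='m'

Answer: moon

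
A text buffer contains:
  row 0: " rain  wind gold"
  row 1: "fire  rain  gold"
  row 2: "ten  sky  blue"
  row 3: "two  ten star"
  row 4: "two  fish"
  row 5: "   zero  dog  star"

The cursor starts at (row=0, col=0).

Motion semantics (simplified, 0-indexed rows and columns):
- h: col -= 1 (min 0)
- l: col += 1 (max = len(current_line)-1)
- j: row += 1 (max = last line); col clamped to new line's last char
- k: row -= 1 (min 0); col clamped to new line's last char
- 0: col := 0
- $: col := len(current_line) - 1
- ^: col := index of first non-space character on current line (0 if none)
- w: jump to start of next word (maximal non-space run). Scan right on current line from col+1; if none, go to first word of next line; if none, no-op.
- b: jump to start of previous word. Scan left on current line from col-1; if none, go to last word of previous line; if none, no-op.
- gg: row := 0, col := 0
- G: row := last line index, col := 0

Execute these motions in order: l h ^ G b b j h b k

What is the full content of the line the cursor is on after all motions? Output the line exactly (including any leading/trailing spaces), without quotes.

Answer: two  ten star

Derivation:
After 1 (l): row=0 col=1 char='r'
After 2 (h): row=0 col=0 char='_'
After 3 (^): row=0 col=1 char='r'
After 4 (G): row=5 col=0 char='_'
After 5 (b): row=4 col=5 char='f'
After 6 (b): row=4 col=0 char='t'
After 7 (j): row=5 col=0 char='_'
After 8 (h): row=5 col=0 char='_'
After 9 (b): row=4 col=5 char='f'
After 10 (k): row=3 col=5 char='t'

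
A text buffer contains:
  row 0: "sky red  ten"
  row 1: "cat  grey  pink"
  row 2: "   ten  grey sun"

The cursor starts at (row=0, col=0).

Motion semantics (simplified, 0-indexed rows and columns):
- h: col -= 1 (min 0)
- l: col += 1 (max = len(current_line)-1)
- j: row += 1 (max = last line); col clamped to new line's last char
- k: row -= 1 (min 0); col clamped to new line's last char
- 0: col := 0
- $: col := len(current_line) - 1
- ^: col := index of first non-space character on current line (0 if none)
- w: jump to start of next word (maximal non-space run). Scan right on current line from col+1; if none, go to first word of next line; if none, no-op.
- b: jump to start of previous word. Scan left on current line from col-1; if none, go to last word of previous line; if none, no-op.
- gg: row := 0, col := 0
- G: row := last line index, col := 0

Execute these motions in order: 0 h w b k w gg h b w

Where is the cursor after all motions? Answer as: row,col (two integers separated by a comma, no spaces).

After 1 (0): row=0 col=0 char='s'
After 2 (h): row=0 col=0 char='s'
After 3 (w): row=0 col=4 char='r'
After 4 (b): row=0 col=0 char='s'
After 5 (k): row=0 col=0 char='s'
After 6 (w): row=0 col=4 char='r'
After 7 (gg): row=0 col=0 char='s'
After 8 (h): row=0 col=0 char='s'
After 9 (b): row=0 col=0 char='s'
After 10 (w): row=0 col=4 char='r'

Answer: 0,4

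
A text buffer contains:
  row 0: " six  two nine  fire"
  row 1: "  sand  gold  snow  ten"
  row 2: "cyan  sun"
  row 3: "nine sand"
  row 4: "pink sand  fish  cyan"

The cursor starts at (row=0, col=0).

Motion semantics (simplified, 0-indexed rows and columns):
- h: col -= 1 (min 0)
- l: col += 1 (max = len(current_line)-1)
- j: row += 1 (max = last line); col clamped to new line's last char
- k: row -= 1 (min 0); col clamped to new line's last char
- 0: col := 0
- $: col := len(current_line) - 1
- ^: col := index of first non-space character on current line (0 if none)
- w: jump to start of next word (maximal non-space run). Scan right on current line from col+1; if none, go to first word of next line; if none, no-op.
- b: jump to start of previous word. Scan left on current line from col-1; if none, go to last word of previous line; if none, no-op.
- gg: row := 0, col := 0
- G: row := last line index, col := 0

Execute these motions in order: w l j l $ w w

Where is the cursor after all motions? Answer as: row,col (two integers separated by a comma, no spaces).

After 1 (w): row=0 col=1 char='s'
After 2 (l): row=0 col=2 char='i'
After 3 (j): row=1 col=2 char='s'
After 4 (l): row=1 col=3 char='a'
After 5 ($): row=1 col=22 char='n'
After 6 (w): row=2 col=0 char='c'
After 7 (w): row=2 col=6 char='s'

Answer: 2,6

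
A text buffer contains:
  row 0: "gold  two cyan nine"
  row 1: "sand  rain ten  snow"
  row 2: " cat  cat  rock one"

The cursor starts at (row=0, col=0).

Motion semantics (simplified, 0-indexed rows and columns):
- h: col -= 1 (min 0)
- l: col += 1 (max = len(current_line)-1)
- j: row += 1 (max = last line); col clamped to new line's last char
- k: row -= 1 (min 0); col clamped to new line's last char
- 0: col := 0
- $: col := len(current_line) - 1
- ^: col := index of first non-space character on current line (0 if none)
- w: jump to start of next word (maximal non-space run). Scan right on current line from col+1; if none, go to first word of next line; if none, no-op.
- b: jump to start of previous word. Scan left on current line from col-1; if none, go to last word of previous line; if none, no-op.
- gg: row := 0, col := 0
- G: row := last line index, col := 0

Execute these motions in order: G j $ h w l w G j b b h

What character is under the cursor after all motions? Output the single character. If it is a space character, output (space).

After 1 (G): row=2 col=0 char='_'
After 2 (j): row=2 col=0 char='_'
After 3 ($): row=2 col=18 char='e'
After 4 (h): row=2 col=17 char='n'
After 5 (w): row=2 col=17 char='n'
After 6 (l): row=2 col=18 char='e'
After 7 (w): row=2 col=18 char='e'
After 8 (G): row=2 col=0 char='_'
After 9 (j): row=2 col=0 char='_'
After 10 (b): row=1 col=16 char='s'
After 11 (b): row=1 col=11 char='t'
After 12 (h): row=1 col=10 char='_'

Answer: (space)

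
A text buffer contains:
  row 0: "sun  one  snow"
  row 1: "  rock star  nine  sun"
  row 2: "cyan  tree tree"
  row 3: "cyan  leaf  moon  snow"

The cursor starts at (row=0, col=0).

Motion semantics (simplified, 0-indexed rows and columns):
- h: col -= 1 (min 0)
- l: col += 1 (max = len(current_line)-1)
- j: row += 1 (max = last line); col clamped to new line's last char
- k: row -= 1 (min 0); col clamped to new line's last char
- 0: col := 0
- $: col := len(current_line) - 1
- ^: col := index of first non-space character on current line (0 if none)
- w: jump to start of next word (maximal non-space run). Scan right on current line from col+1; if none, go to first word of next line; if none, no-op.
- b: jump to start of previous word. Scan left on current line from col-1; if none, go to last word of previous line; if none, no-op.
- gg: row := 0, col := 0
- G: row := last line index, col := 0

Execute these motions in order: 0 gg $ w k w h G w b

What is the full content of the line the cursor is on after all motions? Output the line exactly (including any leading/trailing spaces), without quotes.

Answer: cyan  leaf  moon  snow

Derivation:
After 1 (0): row=0 col=0 char='s'
After 2 (gg): row=0 col=0 char='s'
After 3 ($): row=0 col=13 char='w'
After 4 (w): row=1 col=2 char='r'
After 5 (k): row=0 col=2 char='n'
After 6 (w): row=0 col=5 char='o'
After 7 (h): row=0 col=4 char='_'
After 8 (G): row=3 col=0 char='c'
After 9 (w): row=3 col=6 char='l'
After 10 (b): row=3 col=0 char='c'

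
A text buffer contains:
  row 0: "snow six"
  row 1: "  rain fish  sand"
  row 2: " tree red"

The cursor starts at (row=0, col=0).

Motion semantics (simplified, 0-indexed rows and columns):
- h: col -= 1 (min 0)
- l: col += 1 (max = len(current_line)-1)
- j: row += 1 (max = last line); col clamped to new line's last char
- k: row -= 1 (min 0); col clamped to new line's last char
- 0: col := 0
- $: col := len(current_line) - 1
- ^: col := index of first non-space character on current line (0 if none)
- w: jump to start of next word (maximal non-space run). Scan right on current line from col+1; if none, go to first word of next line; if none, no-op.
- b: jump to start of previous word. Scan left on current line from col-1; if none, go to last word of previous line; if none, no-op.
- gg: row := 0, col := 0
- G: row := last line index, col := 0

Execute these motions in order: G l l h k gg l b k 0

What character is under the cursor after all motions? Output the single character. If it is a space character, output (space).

Answer: s

Derivation:
After 1 (G): row=2 col=0 char='_'
After 2 (l): row=2 col=1 char='t'
After 3 (l): row=2 col=2 char='r'
After 4 (h): row=2 col=1 char='t'
After 5 (k): row=1 col=1 char='_'
After 6 (gg): row=0 col=0 char='s'
After 7 (l): row=0 col=1 char='n'
After 8 (b): row=0 col=0 char='s'
After 9 (k): row=0 col=0 char='s'
After 10 (0): row=0 col=0 char='s'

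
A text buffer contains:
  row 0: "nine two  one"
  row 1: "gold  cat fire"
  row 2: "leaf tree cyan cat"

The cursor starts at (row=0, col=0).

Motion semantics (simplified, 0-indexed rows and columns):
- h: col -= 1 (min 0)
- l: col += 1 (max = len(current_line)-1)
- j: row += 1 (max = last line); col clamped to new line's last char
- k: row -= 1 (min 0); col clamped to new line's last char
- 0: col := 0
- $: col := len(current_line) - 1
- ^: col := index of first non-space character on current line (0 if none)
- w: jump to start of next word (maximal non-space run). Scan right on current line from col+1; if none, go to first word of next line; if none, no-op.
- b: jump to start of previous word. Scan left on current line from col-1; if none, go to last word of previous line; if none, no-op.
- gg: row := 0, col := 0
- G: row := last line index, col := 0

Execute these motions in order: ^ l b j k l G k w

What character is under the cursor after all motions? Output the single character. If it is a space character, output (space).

After 1 (^): row=0 col=0 char='n'
After 2 (l): row=0 col=1 char='i'
After 3 (b): row=0 col=0 char='n'
After 4 (j): row=1 col=0 char='g'
After 5 (k): row=0 col=0 char='n'
After 6 (l): row=0 col=1 char='i'
After 7 (G): row=2 col=0 char='l'
After 8 (k): row=1 col=0 char='g'
After 9 (w): row=1 col=6 char='c'

Answer: c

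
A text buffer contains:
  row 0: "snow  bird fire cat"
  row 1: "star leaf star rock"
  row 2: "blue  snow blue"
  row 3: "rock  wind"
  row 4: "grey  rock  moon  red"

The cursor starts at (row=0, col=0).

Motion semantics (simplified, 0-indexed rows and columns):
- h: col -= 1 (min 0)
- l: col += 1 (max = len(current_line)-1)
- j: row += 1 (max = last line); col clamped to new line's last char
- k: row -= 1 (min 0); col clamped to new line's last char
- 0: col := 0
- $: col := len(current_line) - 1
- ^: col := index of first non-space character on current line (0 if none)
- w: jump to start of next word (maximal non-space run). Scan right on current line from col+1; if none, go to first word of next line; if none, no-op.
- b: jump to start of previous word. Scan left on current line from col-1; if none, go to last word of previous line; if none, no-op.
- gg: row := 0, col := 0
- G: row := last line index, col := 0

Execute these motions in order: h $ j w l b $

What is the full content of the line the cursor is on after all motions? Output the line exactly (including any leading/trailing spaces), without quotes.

Answer: blue  snow blue

Derivation:
After 1 (h): row=0 col=0 char='s'
After 2 ($): row=0 col=18 char='t'
After 3 (j): row=1 col=18 char='k'
After 4 (w): row=2 col=0 char='b'
After 5 (l): row=2 col=1 char='l'
After 6 (b): row=2 col=0 char='b'
After 7 ($): row=2 col=14 char='e'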